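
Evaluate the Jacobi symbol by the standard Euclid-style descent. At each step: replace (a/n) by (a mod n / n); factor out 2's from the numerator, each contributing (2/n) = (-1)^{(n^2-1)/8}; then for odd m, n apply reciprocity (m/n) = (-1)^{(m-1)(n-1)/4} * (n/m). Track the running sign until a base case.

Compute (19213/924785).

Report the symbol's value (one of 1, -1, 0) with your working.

1

reciprocity: (19213/924785) = +1·(924785/19213) since 19213 mod 4 = 1, 924785 mod 4 = 1; sign now +1
(924785/19213) = (2561/19213)   [reduce mod 19213]
reciprocity: (2561/19213) = +1·(19213/2561) since 2561 mod 4 = 1, 19213 mod 4 = 1; sign now +1
(19213/2561) = (1286/2561)   [reduce mod 2561]
1286 = 2^1·643; (2/2561) = +1 since 2561 mod 8 = 1, so (1286/2561) = (+1)^1·(643/2561); sign now +1
reciprocity: (643/2561) = +1·(2561/643) since 643 mod 4 = 3, 2561 mod 4 = 1; sign now +1
(2561/643) = (632/643)   [reduce mod 643]
632 = 2^3·79; (2/643) = -1 since 643 mod 8 = 3, so (632/643) = (-1)^3·(79/643); sign now -1
reciprocity: (79/643) = -1·(643/79) since 79 mod 4 = 3, 643 mod 4 = 3; sign now +1
(643/79) = (11/79)   [reduce mod 79]
reciprocity: (11/79) = -1·(79/11) since 11 mod 4 = 3, 79 mod 4 = 3; sign now -1
(79/11) = (2/11)   [reduce mod 11]
2 = 2^1·1; (2/11) = -1 since 11 mod 8 = 3, so (2/11) = (-1)^1·(1/11); sign now +1
(1/11) = 1; final value = sign = +1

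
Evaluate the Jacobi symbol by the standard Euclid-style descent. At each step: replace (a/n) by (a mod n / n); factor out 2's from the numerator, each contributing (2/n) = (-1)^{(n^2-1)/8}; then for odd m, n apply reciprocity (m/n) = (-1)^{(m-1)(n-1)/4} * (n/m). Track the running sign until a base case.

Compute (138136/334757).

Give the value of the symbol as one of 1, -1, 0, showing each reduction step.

0

138136 = 2^3·17267; (2/334757) = -1 since 334757 mod 8 = 5, so (138136/334757) = (-1)^3·(17267/334757); sign now -1
reciprocity: (17267/334757) = +1·(334757/17267) since 17267 mod 4 = 3, 334757 mod 4 = 1; sign now -1
(334757/17267) = (6684/17267)   [reduce mod 17267]
6684 = 2^2·1671; (2/17267) = -1 since 17267 mod 8 = 3, so (6684/17267) = (-1)^2·(1671/17267); sign now -1
reciprocity: (1671/17267) = -1·(17267/1671) since 1671 mod 4 = 3, 17267 mod 4 = 3; sign now +1
(17267/1671) = (557/1671)   [reduce mod 1671]
reciprocity: (557/1671) = +1·(1671/557) since 557 mod 4 = 1, 1671 mod 4 = 3; sign now +1
(1671/557) = (0/557)   [reduce mod 557]
(0/557) = 0   [gcd(a, n) > 1]; final value = 0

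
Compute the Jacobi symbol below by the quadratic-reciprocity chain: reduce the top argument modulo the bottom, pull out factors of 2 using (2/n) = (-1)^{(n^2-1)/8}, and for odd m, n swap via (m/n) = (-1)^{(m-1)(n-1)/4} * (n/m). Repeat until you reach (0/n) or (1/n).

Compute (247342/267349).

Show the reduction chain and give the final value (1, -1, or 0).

247342 = 2^1·123671; (2/267349) = -1 since 267349 mod 8 = 5, so (247342/267349) = (-1)^1·(123671/267349); sign now -1
reciprocity: (123671/267349) = +1·(267349/123671) since 123671 mod 4 = 3, 267349 mod 4 = 1; sign now -1
(267349/123671) = (20007/123671)   [reduce mod 123671]
reciprocity: (20007/123671) = -1·(123671/20007) since 20007 mod 4 = 3, 123671 mod 4 = 3; sign now +1
(123671/20007) = (3629/20007)   [reduce mod 20007]
reciprocity: (3629/20007) = +1·(20007/3629) since 3629 mod 4 = 1, 20007 mod 4 = 3; sign now +1
(20007/3629) = (1862/3629)   [reduce mod 3629]
1862 = 2^1·931; (2/3629) = -1 since 3629 mod 8 = 5, so (1862/3629) = (-1)^1·(931/3629); sign now -1
reciprocity: (931/3629) = +1·(3629/931) since 931 mod 4 = 3, 3629 mod 4 = 1; sign now -1
(3629/931) = (836/931)   [reduce mod 931]
836 = 2^2·209; (2/931) = -1 since 931 mod 8 = 3, so (836/931) = (-1)^2·(209/931); sign now -1
reciprocity: (209/931) = +1·(931/209) since 209 mod 4 = 1, 931 mod 4 = 3; sign now -1
(931/209) = (95/209)   [reduce mod 209]
reciprocity: (95/209) = +1·(209/95) since 95 mod 4 = 3, 209 mod 4 = 1; sign now -1
(209/95) = (19/95)   [reduce mod 95]
reciprocity: (19/95) = -1·(95/19) since 19 mod 4 = 3, 95 mod 4 = 3; sign now +1
(95/19) = (0/19)   [reduce mod 19]
(0/19) = 0   [gcd(a, n) > 1]; final value = 0

0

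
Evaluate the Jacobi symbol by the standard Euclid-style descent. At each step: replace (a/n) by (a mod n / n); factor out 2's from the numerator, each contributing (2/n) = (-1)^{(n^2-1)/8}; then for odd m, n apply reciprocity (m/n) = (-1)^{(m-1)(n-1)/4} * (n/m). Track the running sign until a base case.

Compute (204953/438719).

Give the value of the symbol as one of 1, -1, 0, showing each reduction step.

1

flip (204953/438719) -> (438719/204953): both odd, 204953 mod 4 = 1, 438719 mod 4 = 3, so the flip contributes +1; sign now +1
(438719/204953): 438719 mod 204953 = 28813, so (438719/204953) = (28813/204953)
flip (28813/204953) -> (204953/28813): both odd, 28813 mod 4 = 1, 204953 mod 4 = 1, so the flip contributes +1; sign now +1
(204953/28813): 204953 mod 28813 = 3262, so (204953/28813) = (3262/28813)
factor out 2^1: 3262 = 2^1·1631; with 28813 mod 8 = 5, (2/28813) = -1; sign now -1; continue with (1631/28813)
flip (1631/28813) -> (28813/1631): both odd, 1631 mod 4 = 3, 28813 mod 4 = 1, so the flip contributes +1; sign now -1
(28813/1631): 28813 mod 1631 = 1086, so (28813/1631) = (1086/1631)
factor out 2^1: 1086 = 2^1·543; with 1631 mod 8 = 7, (2/1631) = +1; sign now -1; continue with (543/1631)
flip (543/1631) -> (1631/543): both odd, 543 mod 4 = 3, 1631 mod 4 = 3, so the flip contributes -1; sign now +1
(1631/543): 1631 mod 543 = 2, so (1631/543) = (2/543)
factor out 2^1: 2 = 2^1·1; with 543 mod 8 = 7, (2/543) = +1; sign now +1; continue with (1/543)
reached (1/543) = 1, so the symbol is +1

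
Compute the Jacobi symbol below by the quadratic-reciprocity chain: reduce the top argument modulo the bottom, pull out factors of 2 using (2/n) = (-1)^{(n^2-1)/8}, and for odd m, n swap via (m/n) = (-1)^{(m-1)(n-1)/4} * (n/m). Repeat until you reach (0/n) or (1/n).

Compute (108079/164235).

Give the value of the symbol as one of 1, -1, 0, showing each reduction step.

flip (108079/164235) -> (164235/108079): both odd, 108079 mod 4 = 3, 164235 mod 4 = 3, so the flip contributes -1; sign now -1
(164235/108079): 164235 mod 108079 = 56156, so (164235/108079) = (56156/108079)
factor out 2^2: 56156 = 2^2·14039; with 108079 mod 8 = 7, (2/108079) = +1; sign now -1; continue with (14039/108079)
flip (14039/108079) -> (108079/14039): both odd, 14039 mod 4 = 3, 108079 mod 4 = 3, so the flip contributes -1; sign now +1
(108079/14039): 108079 mod 14039 = 9806, so (108079/14039) = (9806/14039)
factor out 2^1: 9806 = 2^1·4903; with 14039 mod 8 = 7, (2/14039) = +1; sign now +1; continue with (4903/14039)
flip (4903/14039) -> (14039/4903): both odd, 4903 mod 4 = 3, 14039 mod 4 = 3, so the flip contributes -1; sign now -1
(14039/4903): 14039 mod 4903 = 4233, so (14039/4903) = (4233/4903)
flip (4233/4903) -> (4903/4233): both odd, 4233 mod 4 = 1, 4903 mod 4 = 3, so the flip contributes +1; sign now -1
(4903/4233): 4903 mod 4233 = 670, so (4903/4233) = (670/4233)
factor out 2^1: 670 = 2^1·335; with 4233 mod 8 = 1, (2/4233) = +1; sign now -1; continue with (335/4233)
flip (335/4233) -> (4233/335): both odd, 335 mod 4 = 3, 4233 mod 4 = 1, so the flip contributes +1; sign now -1
(4233/335): 4233 mod 335 = 213, so (4233/335) = (213/335)
flip (213/335) -> (335/213): both odd, 213 mod 4 = 1, 335 mod 4 = 3, so the flip contributes +1; sign now -1
(335/213): 335 mod 213 = 122, so (335/213) = (122/213)
factor out 2^1: 122 = 2^1·61; with 213 mod 8 = 5, (2/213) = -1; sign now +1; continue with (61/213)
flip (61/213) -> (213/61): both odd, 61 mod 4 = 1, 213 mod 4 = 1, so the flip contributes +1; sign now +1
(213/61): 213 mod 61 = 30, so (213/61) = (30/61)
factor out 2^1: 30 = 2^1·15; with 61 mod 8 = 5, (2/61) = -1; sign now -1; continue with (15/61)
flip (15/61) -> (61/15): both odd, 15 mod 4 = 3, 61 mod 4 = 1, so the flip contributes +1; sign now -1
(61/15): 61 mod 15 = 1, so (61/15) = (1/15)
reached (1/15) = 1, so the symbol is -1

-1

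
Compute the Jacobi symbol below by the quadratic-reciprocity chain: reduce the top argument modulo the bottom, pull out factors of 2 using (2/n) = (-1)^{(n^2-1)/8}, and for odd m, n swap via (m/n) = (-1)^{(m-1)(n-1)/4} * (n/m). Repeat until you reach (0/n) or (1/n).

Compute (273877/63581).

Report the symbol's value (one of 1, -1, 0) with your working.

1

(273877/63581) = (19553/63581)   [reduce mod 63581]
reciprocity: (19553/63581) = +1·(63581/19553) since 19553 mod 4 = 1, 63581 mod 4 = 1; sign now +1
(63581/19553) = (4922/19553)   [reduce mod 19553]
4922 = 2^1·2461; (2/19553) = +1 since 19553 mod 8 = 1, so (4922/19553) = (+1)^1·(2461/19553); sign now +1
reciprocity: (2461/19553) = +1·(19553/2461) since 2461 mod 4 = 1, 19553 mod 4 = 1; sign now +1
(19553/2461) = (2326/2461)   [reduce mod 2461]
2326 = 2^1·1163; (2/2461) = -1 since 2461 mod 8 = 5, so (2326/2461) = (-1)^1·(1163/2461); sign now -1
reciprocity: (1163/2461) = +1·(2461/1163) since 1163 mod 4 = 3, 2461 mod 4 = 1; sign now -1
(2461/1163) = (135/1163)   [reduce mod 1163]
reciprocity: (135/1163) = -1·(1163/135) since 135 mod 4 = 3, 1163 mod 4 = 3; sign now +1
(1163/135) = (83/135)   [reduce mod 135]
reciprocity: (83/135) = -1·(135/83) since 83 mod 4 = 3, 135 mod 4 = 3; sign now -1
(135/83) = (52/83)   [reduce mod 83]
52 = 2^2·13; (2/83) = -1 since 83 mod 8 = 3, so (52/83) = (-1)^2·(13/83); sign now -1
reciprocity: (13/83) = +1·(83/13) since 13 mod 4 = 1, 83 mod 4 = 3; sign now -1
(83/13) = (5/13)   [reduce mod 13]
reciprocity: (5/13) = +1·(13/5) since 5 mod 4 = 1, 13 mod 4 = 1; sign now -1
(13/5) = (3/5)   [reduce mod 5]
reciprocity: (3/5) = +1·(5/3) since 3 mod 4 = 3, 5 mod 4 = 1; sign now -1
(5/3) = (2/3)   [reduce mod 3]
2 = 2^1·1; (2/3) = -1 since 3 mod 8 = 3, so (2/3) = (-1)^1·(1/3); sign now +1
(1/3) = 1; final value = sign = +1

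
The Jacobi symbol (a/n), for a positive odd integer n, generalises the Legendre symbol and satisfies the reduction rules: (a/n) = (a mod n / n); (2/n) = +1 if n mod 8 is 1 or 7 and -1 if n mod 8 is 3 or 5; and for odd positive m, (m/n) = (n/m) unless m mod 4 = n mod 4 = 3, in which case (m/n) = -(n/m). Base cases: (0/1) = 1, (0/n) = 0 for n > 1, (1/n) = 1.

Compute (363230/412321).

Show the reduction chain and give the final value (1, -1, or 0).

363230 = 2^1·181615; (2/412321) = +1 since 412321 mod 8 = 1, so (363230/412321) = (+1)^1·(181615/412321); sign now +1
reciprocity: (181615/412321) = +1·(412321/181615) since 181615 mod 4 = 3, 412321 mod 4 = 1; sign now +1
(412321/181615) = (49091/181615)   [reduce mod 181615]
reciprocity: (49091/181615) = -1·(181615/49091) since 49091 mod 4 = 3, 181615 mod 4 = 3; sign now -1
(181615/49091) = (34342/49091)   [reduce mod 49091]
34342 = 2^1·17171; (2/49091) = -1 since 49091 mod 8 = 3, so (34342/49091) = (-1)^1·(17171/49091); sign now +1
reciprocity: (17171/49091) = -1·(49091/17171) since 17171 mod 4 = 3, 49091 mod 4 = 3; sign now -1
(49091/17171) = (14749/17171)   [reduce mod 17171]
reciprocity: (14749/17171) = +1·(17171/14749) since 14749 mod 4 = 1, 17171 mod 4 = 3; sign now -1
(17171/14749) = (2422/14749)   [reduce mod 14749]
2422 = 2^1·1211; (2/14749) = -1 since 14749 mod 8 = 5, so (2422/14749) = (-1)^1·(1211/14749); sign now +1
reciprocity: (1211/14749) = +1·(14749/1211) since 1211 mod 4 = 3, 14749 mod 4 = 1; sign now +1
(14749/1211) = (217/1211)   [reduce mod 1211]
reciprocity: (217/1211) = +1·(1211/217) since 217 mod 4 = 1, 1211 mod 4 = 3; sign now +1
(1211/217) = (126/217)   [reduce mod 217]
126 = 2^1·63; (2/217) = +1 since 217 mod 8 = 1, so (126/217) = (+1)^1·(63/217); sign now +1
reciprocity: (63/217) = +1·(217/63) since 63 mod 4 = 3, 217 mod 4 = 1; sign now +1
(217/63) = (28/63)   [reduce mod 63]
28 = 2^2·7; (2/63) = +1 since 63 mod 8 = 7, so (28/63) = (+1)^2·(7/63); sign now +1
reciprocity: (7/63) = -1·(63/7) since 7 mod 4 = 3, 63 mod 4 = 3; sign now -1
(63/7) = (0/7)   [reduce mod 7]
(0/7) = 0   [gcd(a, n) > 1]; final value = 0

0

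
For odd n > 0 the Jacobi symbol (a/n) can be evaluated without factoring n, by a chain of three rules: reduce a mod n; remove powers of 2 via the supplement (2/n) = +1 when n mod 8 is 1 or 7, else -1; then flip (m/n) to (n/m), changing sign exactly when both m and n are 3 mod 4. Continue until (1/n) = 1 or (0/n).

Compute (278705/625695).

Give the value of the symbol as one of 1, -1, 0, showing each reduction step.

flip (278705/625695) -> (625695/278705): both odd, 278705 mod 4 = 1, 625695 mod 4 = 3, so the flip contributes +1; sign now +1
(625695/278705): 625695 mod 278705 = 68285, so (625695/278705) = (68285/278705)
flip (68285/278705) -> (278705/68285): both odd, 68285 mod 4 = 1, 278705 mod 4 = 1, so the flip contributes +1; sign now +1
(278705/68285): 278705 mod 68285 = 5565, so (278705/68285) = (5565/68285)
flip (5565/68285) -> (68285/5565): both odd, 5565 mod 4 = 1, 68285 mod 4 = 1, so the flip contributes +1; sign now +1
(68285/5565): 68285 mod 5565 = 1505, so (68285/5565) = (1505/5565)
flip (1505/5565) -> (5565/1505): both odd, 1505 mod 4 = 1, 5565 mod 4 = 1, so the flip contributes +1; sign now +1
(5565/1505): 5565 mod 1505 = 1050, so (5565/1505) = (1050/1505)
factor out 2^1: 1050 = 2^1·525; with 1505 mod 8 = 1, (2/1505) = +1; sign now +1; continue with (525/1505)
flip (525/1505) -> (1505/525): both odd, 525 mod 4 = 1, 1505 mod 4 = 1, so the flip contributes +1; sign now +1
(1505/525): 1505 mod 525 = 455, so (1505/525) = (455/525)
flip (455/525) -> (525/455): both odd, 455 mod 4 = 3, 525 mod 4 = 1, so the flip contributes +1; sign now +1
(525/455): 525 mod 455 = 70, so (525/455) = (70/455)
factor out 2^1: 70 = 2^1·35; with 455 mod 8 = 7, (2/455) = +1; sign now +1; continue with (35/455)
flip (35/455) -> (455/35): both odd, 35 mod 4 = 3, 455 mod 4 = 3, so the flip contributes -1; sign now -1
(455/35): 455 mod 35 = 0, so (455/35) = (0/35)
reached (0/35); gcd(a, n) > 1, so (0/35) = 0 and the symbol is 0

0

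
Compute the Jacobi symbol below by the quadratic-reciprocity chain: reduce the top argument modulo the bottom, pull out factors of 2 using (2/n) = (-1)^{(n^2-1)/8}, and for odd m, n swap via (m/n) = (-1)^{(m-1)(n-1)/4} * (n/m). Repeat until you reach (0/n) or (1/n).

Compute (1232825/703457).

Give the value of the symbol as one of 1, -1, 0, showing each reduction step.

1

(1232825/703457): 1232825 mod 703457 = 529368, so (1232825/703457) = (529368/703457)
factor out 2^3: 529368 = 2^3·66171; with 703457 mod 8 = 1, (2/703457) = +1; sign now +1; continue with (66171/703457)
flip (66171/703457) -> (703457/66171): both odd, 66171 mod 4 = 3, 703457 mod 4 = 1, so the flip contributes +1; sign now +1
(703457/66171): 703457 mod 66171 = 41747, so (703457/66171) = (41747/66171)
flip (41747/66171) -> (66171/41747): both odd, 41747 mod 4 = 3, 66171 mod 4 = 3, so the flip contributes -1; sign now -1
(66171/41747): 66171 mod 41747 = 24424, so (66171/41747) = (24424/41747)
factor out 2^3: 24424 = 2^3·3053; with 41747 mod 8 = 3, (2/41747) = -1; sign now +1; continue with (3053/41747)
flip (3053/41747) -> (41747/3053): both odd, 3053 mod 4 = 1, 41747 mod 4 = 3, so the flip contributes +1; sign now +1
(41747/3053): 41747 mod 3053 = 2058, so (41747/3053) = (2058/3053)
factor out 2^1: 2058 = 2^1·1029; with 3053 mod 8 = 5, (2/3053) = -1; sign now -1; continue with (1029/3053)
flip (1029/3053) -> (3053/1029): both odd, 1029 mod 4 = 1, 3053 mod 4 = 1, so the flip contributes +1; sign now -1
(3053/1029): 3053 mod 1029 = 995, so (3053/1029) = (995/1029)
flip (995/1029) -> (1029/995): both odd, 995 mod 4 = 3, 1029 mod 4 = 1, so the flip contributes +1; sign now -1
(1029/995): 1029 mod 995 = 34, so (1029/995) = (34/995)
factor out 2^1: 34 = 2^1·17; with 995 mod 8 = 3, (2/995) = -1; sign now +1; continue with (17/995)
flip (17/995) -> (995/17): both odd, 17 mod 4 = 1, 995 mod 4 = 3, so the flip contributes +1; sign now +1
(995/17): 995 mod 17 = 9, so (995/17) = (9/17)
flip (9/17) -> (17/9): both odd, 9 mod 4 = 1, 17 mod 4 = 1, so the flip contributes +1; sign now +1
(17/9): 17 mod 9 = 8, so (17/9) = (8/9)
factor out 2^3: 8 = 2^3·1; with 9 mod 8 = 1, (2/9) = +1; sign now +1; continue with (1/9)
reached (1/9) = 1, so the symbol is +1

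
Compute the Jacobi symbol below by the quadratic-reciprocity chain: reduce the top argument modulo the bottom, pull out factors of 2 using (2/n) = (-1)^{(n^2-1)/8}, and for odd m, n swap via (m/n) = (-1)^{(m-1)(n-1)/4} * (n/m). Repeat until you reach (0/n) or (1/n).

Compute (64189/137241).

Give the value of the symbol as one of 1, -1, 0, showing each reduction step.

flip (64189/137241) -> (137241/64189): both odd, 64189 mod 4 = 1, 137241 mod 4 = 1, so the flip contributes +1; sign now +1
(137241/64189): 137241 mod 64189 = 8863, so (137241/64189) = (8863/64189)
flip (8863/64189) -> (64189/8863): both odd, 8863 mod 4 = 3, 64189 mod 4 = 1, so the flip contributes +1; sign now +1
(64189/8863): 64189 mod 8863 = 2148, so (64189/8863) = (2148/8863)
factor out 2^2: 2148 = 2^2·537; with 8863 mod 8 = 7, (2/8863) = +1; sign now +1; continue with (537/8863)
flip (537/8863) -> (8863/537): both odd, 537 mod 4 = 1, 8863 mod 4 = 3, so the flip contributes +1; sign now +1
(8863/537): 8863 mod 537 = 271, so (8863/537) = (271/537)
flip (271/537) -> (537/271): both odd, 271 mod 4 = 3, 537 mod 4 = 1, so the flip contributes +1; sign now +1
(537/271): 537 mod 271 = 266, so (537/271) = (266/271)
factor out 2^1: 266 = 2^1·133; with 271 mod 8 = 7, (2/271) = +1; sign now +1; continue with (133/271)
flip (133/271) -> (271/133): both odd, 133 mod 4 = 1, 271 mod 4 = 3, so the flip contributes +1; sign now +1
(271/133): 271 mod 133 = 5, so (271/133) = (5/133)
flip (5/133) -> (133/5): both odd, 5 mod 4 = 1, 133 mod 4 = 1, so the flip contributes +1; sign now +1
(133/5): 133 mod 5 = 3, so (133/5) = (3/5)
flip (3/5) -> (5/3): both odd, 3 mod 4 = 3, 5 mod 4 = 1, so the flip contributes +1; sign now +1
(5/3): 5 mod 3 = 2, so (5/3) = (2/3)
factor out 2^1: 2 = 2^1·1; with 3 mod 8 = 3, (2/3) = -1; sign now -1; continue with (1/3)
reached (1/3) = 1, so the symbol is -1

-1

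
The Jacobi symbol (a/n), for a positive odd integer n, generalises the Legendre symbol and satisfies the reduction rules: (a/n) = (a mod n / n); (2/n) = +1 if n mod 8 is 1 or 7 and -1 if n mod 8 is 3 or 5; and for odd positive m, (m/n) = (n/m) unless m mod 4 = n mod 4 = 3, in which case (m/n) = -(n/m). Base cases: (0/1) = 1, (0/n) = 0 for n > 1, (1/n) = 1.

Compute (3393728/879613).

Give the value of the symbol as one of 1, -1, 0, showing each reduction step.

-1

(3393728/879613) = (754889/879613)   [reduce mod 879613]
reciprocity: (754889/879613) = +1·(879613/754889) since 754889 mod 4 = 1, 879613 mod 4 = 1; sign now +1
(879613/754889) = (124724/754889)   [reduce mod 754889]
124724 = 2^2·31181; (2/754889) = +1 since 754889 mod 8 = 1, so (124724/754889) = (+1)^2·(31181/754889); sign now +1
reciprocity: (31181/754889) = +1·(754889/31181) since 31181 mod 4 = 1, 754889 mod 4 = 1; sign now +1
(754889/31181) = (6545/31181)   [reduce mod 31181]
reciprocity: (6545/31181) = +1·(31181/6545) since 6545 mod 4 = 1, 31181 mod 4 = 1; sign now +1
(31181/6545) = (5001/6545)   [reduce mod 6545]
reciprocity: (5001/6545) = +1·(6545/5001) since 5001 mod 4 = 1, 6545 mod 4 = 1; sign now +1
(6545/5001) = (1544/5001)   [reduce mod 5001]
1544 = 2^3·193; (2/5001) = +1 since 5001 mod 8 = 1, so (1544/5001) = (+1)^3·(193/5001); sign now +1
reciprocity: (193/5001) = +1·(5001/193) since 193 mod 4 = 1, 5001 mod 4 = 1; sign now +1
(5001/193) = (176/193)   [reduce mod 193]
176 = 2^4·11; (2/193) = +1 since 193 mod 8 = 1, so (176/193) = (+1)^4·(11/193); sign now +1
reciprocity: (11/193) = +1·(193/11) since 11 mod 4 = 3, 193 mod 4 = 1; sign now +1
(193/11) = (6/11)   [reduce mod 11]
6 = 2^1·3; (2/11) = -1 since 11 mod 8 = 3, so (6/11) = (-1)^1·(3/11); sign now -1
reciprocity: (3/11) = -1·(11/3) since 3 mod 4 = 3, 11 mod 4 = 3; sign now +1
(11/3) = (2/3)   [reduce mod 3]
2 = 2^1·1; (2/3) = -1 since 3 mod 8 = 3, so (2/3) = (-1)^1·(1/3); sign now -1
(1/3) = 1; final value = sign = -1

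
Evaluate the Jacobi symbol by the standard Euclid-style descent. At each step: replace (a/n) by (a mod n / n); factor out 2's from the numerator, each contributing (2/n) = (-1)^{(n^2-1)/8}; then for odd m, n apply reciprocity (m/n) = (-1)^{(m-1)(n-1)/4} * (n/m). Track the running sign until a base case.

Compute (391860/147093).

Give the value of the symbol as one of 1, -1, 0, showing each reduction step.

(391860/147093) = (97674/147093)   [reduce mod 147093]
97674 = 2^1·48837; (2/147093) = -1 since 147093 mod 8 = 5, so (97674/147093) = (-1)^1·(48837/147093); sign now -1
reciprocity: (48837/147093) = +1·(147093/48837) since 48837 mod 4 = 1, 147093 mod 4 = 1; sign now -1
(147093/48837) = (582/48837)   [reduce mod 48837]
582 = 2^1·291; (2/48837) = -1 since 48837 mod 8 = 5, so (582/48837) = (-1)^1·(291/48837); sign now +1
reciprocity: (291/48837) = +1·(48837/291) since 291 mod 4 = 3, 48837 mod 4 = 1; sign now +1
(48837/291) = (240/291)   [reduce mod 291]
240 = 2^4·15; (2/291) = -1 since 291 mod 8 = 3, so (240/291) = (-1)^4·(15/291); sign now +1
reciprocity: (15/291) = -1·(291/15) since 15 mod 4 = 3, 291 mod 4 = 3; sign now -1
(291/15) = (6/15)   [reduce mod 15]
6 = 2^1·3; (2/15) = +1 since 15 mod 8 = 7, so (6/15) = (+1)^1·(3/15); sign now -1
reciprocity: (3/15) = -1·(15/3) since 3 mod 4 = 3, 15 mod 4 = 3; sign now +1
(15/3) = (0/3)   [reduce mod 3]
(0/3) = 0   [gcd(a, n) > 1]; final value = 0

0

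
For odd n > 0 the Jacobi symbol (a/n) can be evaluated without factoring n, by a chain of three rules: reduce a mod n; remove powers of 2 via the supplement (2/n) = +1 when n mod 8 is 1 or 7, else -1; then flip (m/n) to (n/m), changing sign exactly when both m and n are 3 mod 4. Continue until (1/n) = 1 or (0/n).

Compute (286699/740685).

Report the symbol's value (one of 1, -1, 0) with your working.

flip (286699/740685) -> (740685/286699): both odd, 286699 mod 4 = 3, 740685 mod 4 = 1, so the flip contributes +1; sign now +1
(740685/286699): 740685 mod 286699 = 167287, so (740685/286699) = (167287/286699)
flip (167287/286699) -> (286699/167287): both odd, 167287 mod 4 = 3, 286699 mod 4 = 3, so the flip contributes -1; sign now -1
(286699/167287): 286699 mod 167287 = 119412, so (286699/167287) = (119412/167287)
factor out 2^2: 119412 = 2^2·29853; with 167287 mod 8 = 7, (2/167287) = +1; sign now -1; continue with (29853/167287)
flip (29853/167287) -> (167287/29853): both odd, 29853 mod 4 = 1, 167287 mod 4 = 3, so the flip contributes +1; sign now -1
(167287/29853): 167287 mod 29853 = 18022, so (167287/29853) = (18022/29853)
factor out 2^1: 18022 = 2^1·9011; with 29853 mod 8 = 5, (2/29853) = -1; sign now +1; continue with (9011/29853)
flip (9011/29853) -> (29853/9011): both odd, 9011 mod 4 = 3, 29853 mod 4 = 1, so the flip contributes +1; sign now +1
(29853/9011): 29853 mod 9011 = 2820, so (29853/9011) = (2820/9011)
factor out 2^2: 2820 = 2^2·705; with 9011 mod 8 = 3, (2/9011) = -1; sign now +1; continue with (705/9011)
flip (705/9011) -> (9011/705): both odd, 705 mod 4 = 1, 9011 mod 4 = 3, so the flip contributes +1; sign now +1
(9011/705): 9011 mod 705 = 551, so (9011/705) = (551/705)
flip (551/705) -> (705/551): both odd, 551 mod 4 = 3, 705 mod 4 = 1, so the flip contributes +1; sign now +1
(705/551): 705 mod 551 = 154, so (705/551) = (154/551)
factor out 2^1: 154 = 2^1·77; with 551 mod 8 = 7, (2/551) = +1; sign now +1; continue with (77/551)
flip (77/551) -> (551/77): both odd, 77 mod 4 = 1, 551 mod 4 = 3, so the flip contributes +1; sign now +1
(551/77): 551 mod 77 = 12, so (551/77) = (12/77)
factor out 2^2: 12 = 2^2·3; with 77 mod 8 = 5, (2/77) = -1; sign now +1; continue with (3/77)
flip (3/77) -> (77/3): both odd, 3 mod 4 = 3, 77 mod 4 = 1, so the flip contributes +1; sign now +1
(77/3): 77 mod 3 = 2, so (77/3) = (2/3)
factor out 2^1: 2 = 2^1·1; with 3 mod 8 = 3, (2/3) = -1; sign now -1; continue with (1/3)
reached (1/3) = 1, so the symbol is -1

-1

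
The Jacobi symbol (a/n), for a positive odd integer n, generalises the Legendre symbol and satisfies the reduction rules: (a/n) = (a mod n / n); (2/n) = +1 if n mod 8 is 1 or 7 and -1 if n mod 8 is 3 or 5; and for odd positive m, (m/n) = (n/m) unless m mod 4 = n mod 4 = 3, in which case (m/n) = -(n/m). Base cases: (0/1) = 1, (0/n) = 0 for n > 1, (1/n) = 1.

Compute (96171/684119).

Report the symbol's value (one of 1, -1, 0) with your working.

reciprocity: (96171/684119) = -1·(684119/96171) since 96171 mod 4 = 3, 684119 mod 4 = 3; sign now -1
(684119/96171) = (10922/96171)   [reduce mod 96171]
10922 = 2^1·5461; (2/96171) = -1 since 96171 mod 8 = 3, so (10922/96171) = (-1)^1·(5461/96171); sign now +1
reciprocity: (5461/96171) = +1·(96171/5461) since 5461 mod 4 = 1, 96171 mod 4 = 3; sign now +1
(96171/5461) = (3334/5461)   [reduce mod 5461]
3334 = 2^1·1667; (2/5461) = -1 since 5461 mod 8 = 5, so (3334/5461) = (-1)^1·(1667/5461); sign now -1
reciprocity: (1667/5461) = +1·(5461/1667) since 1667 mod 4 = 3, 5461 mod 4 = 1; sign now -1
(5461/1667) = (460/1667)   [reduce mod 1667]
460 = 2^2·115; (2/1667) = -1 since 1667 mod 8 = 3, so (460/1667) = (-1)^2·(115/1667); sign now -1
reciprocity: (115/1667) = -1·(1667/115) since 115 mod 4 = 3, 1667 mod 4 = 3; sign now +1
(1667/115) = (57/115)   [reduce mod 115]
reciprocity: (57/115) = +1·(115/57) since 57 mod 4 = 1, 115 mod 4 = 3; sign now +1
(115/57) = (1/57)   [reduce mod 57]
(1/57) = 1; final value = sign = +1

1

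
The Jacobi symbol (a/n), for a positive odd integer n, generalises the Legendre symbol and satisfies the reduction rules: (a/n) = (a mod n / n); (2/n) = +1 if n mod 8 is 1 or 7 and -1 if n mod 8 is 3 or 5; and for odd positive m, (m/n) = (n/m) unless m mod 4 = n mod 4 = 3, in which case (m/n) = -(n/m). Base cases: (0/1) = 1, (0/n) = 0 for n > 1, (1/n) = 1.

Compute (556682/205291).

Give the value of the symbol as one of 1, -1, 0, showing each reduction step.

1

(556682/205291) = (146100/205291)   [reduce mod 205291]
146100 = 2^2·36525; (2/205291) = -1 since 205291 mod 8 = 3, so (146100/205291) = (-1)^2·(36525/205291); sign now +1
reciprocity: (36525/205291) = +1·(205291/36525) since 36525 mod 4 = 1, 205291 mod 4 = 3; sign now +1
(205291/36525) = (22666/36525)   [reduce mod 36525]
22666 = 2^1·11333; (2/36525) = -1 since 36525 mod 8 = 5, so (22666/36525) = (-1)^1·(11333/36525); sign now -1
reciprocity: (11333/36525) = +1·(36525/11333) since 11333 mod 4 = 1, 36525 mod 4 = 1; sign now -1
(36525/11333) = (2526/11333)   [reduce mod 11333]
2526 = 2^1·1263; (2/11333) = -1 since 11333 mod 8 = 5, so (2526/11333) = (-1)^1·(1263/11333); sign now +1
reciprocity: (1263/11333) = +1·(11333/1263) since 1263 mod 4 = 3, 11333 mod 4 = 1; sign now +1
(11333/1263) = (1229/1263)   [reduce mod 1263]
reciprocity: (1229/1263) = +1·(1263/1229) since 1229 mod 4 = 1, 1263 mod 4 = 3; sign now +1
(1263/1229) = (34/1229)   [reduce mod 1229]
34 = 2^1·17; (2/1229) = -1 since 1229 mod 8 = 5, so (34/1229) = (-1)^1·(17/1229); sign now -1
reciprocity: (17/1229) = +1·(1229/17) since 17 mod 4 = 1, 1229 mod 4 = 1; sign now -1
(1229/17) = (5/17)   [reduce mod 17]
reciprocity: (5/17) = +1·(17/5) since 5 mod 4 = 1, 17 mod 4 = 1; sign now -1
(17/5) = (2/5)   [reduce mod 5]
2 = 2^1·1; (2/5) = -1 since 5 mod 8 = 5, so (2/5) = (-1)^1·(1/5); sign now +1
(1/5) = 1; final value = sign = +1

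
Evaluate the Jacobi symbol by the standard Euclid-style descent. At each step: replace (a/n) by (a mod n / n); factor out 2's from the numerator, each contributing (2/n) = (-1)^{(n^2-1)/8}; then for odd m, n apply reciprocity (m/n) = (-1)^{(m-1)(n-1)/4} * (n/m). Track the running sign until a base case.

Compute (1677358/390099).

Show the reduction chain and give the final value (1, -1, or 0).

-1

(1677358/390099) = (116962/390099)   [reduce mod 390099]
116962 = 2^1·58481; (2/390099) = -1 since 390099 mod 8 = 3, so (116962/390099) = (-1)^1·(58481/390099); sign now -1
reciprocity: (58481/390099) = +1·(390099/58481) since 58481 mod 4 = 1, 390099 mod 4 = 3; sign now -1
(390099/58481) = (39213/58481)   [reduce mod 58481]
reciprocity: (39213/58481) = +1·(58481/39213) since 39213 mod 4 = 1, 58481 mod 4 = 1; sign now -1
(58481/39213) = (19268/39213)   [reduce mod 39213]
19268 = 2^2·4817; (2/39213) = -1 since 39213 mod 8 = 5, so (19268/39213) = (-1)^2·(4817/39213); sign now -1
reciprocity: (4817/39213) = +1·(39213/4817) since 4817 mod 4 = 1, 39213 mod 4 = 1; sign now -1
(39213/4817) = (677/4817)   [reduce mod 4817]
reciprocity: (677/4817) = +1·(4817/677) since 677 mod 4 = 1, 4817 mod 4 = 1; sign now -1
(4817/677) = (78/677)   [reduce mod 677]
78 = 2^1·39; (2/677) = -1 since 677 mod 8 = 5, so (78/677) = (-1)^1·(39/677); sign now +1
reciprocity: (39/677) = +1·(677/39) since 39 mod 4 = 3, 677 mod 4 = 1; sign now +1
(677/39) = (14/39)   [reduce mod 39]
14 = 2^1·7; (2/39) = +1 since 39 mod 8 = 7, so (14/39) = (+1)^1·(7/39); sign now +1
reciprocity: (7/39) = -1·(39/7) since 7 mod 4 = 3, 39 mod 4 = 3; sign now -1
(39/7) = (4/7)   [reduce mod 7]
4 = 2^2·1; (2/7) = +1 since 7 mod 8 = 7, so (4/7) = (+1)^2·(1/7); sign now -1
(1/7) = 1; final value = sign = -1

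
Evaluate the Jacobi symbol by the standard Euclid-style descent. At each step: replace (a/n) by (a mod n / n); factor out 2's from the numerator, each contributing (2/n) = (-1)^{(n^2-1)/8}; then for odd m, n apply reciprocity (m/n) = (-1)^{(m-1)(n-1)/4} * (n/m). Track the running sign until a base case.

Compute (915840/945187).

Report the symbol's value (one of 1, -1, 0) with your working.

-1

factor out 2^7: 915840 = 2^7·7155; with 945187 mod 8 = 3, (2/945187) = -1; sign now -1; continue with (7155/945187)
flip (7155/945187) -> (945187/7155): both odd, 7155 mod 4 = 3, 945187 mod 4 = 3, so the flip contributes -1; sign now +1
(945187/7155): 945187 mod 7155 = 727, so (945187/7155) = (727/7155)
flip (727/7155) -> (7155/727): both odd, 727 mod 4 = 3, 7155 mod 4 = 3, so the flip contributes -1; sign now -1
(7155/727): 7155 mod 727 = 612, so (7155/727) = (612/727)
factor out 2^2: 612 = 2^2·153; with 727 mod 8 = 7, (2/727) = +1; sign now -1; continue with (153/727)
flip (153/727) -> (727/153): both odd, 153 mod 4 = 1, 727 mod 4 = 3, so the flip contributes +1; sign now -1
(727/153): 727 mod 153 = 115, so (727/153) = (115/153)
flip (115/153) -> (153/115): both odd, 115 mod 4 = 3, 153 mod 4 = 1, so the flip contributes +1; sign now -1
(153/115): 153 mod 115 = 38, so (153/115) = (38/115)
factor out 2^1: 38 = 2^1·19; with 115 mod 8 = 3, (2/115) = -1; sign now +1; continue with (19/115)
flip (19/115) -> (115/19): both odd, 19 mod 4 = 3, 115 mod 4 = 3, so the flip contributes -1; sign now -1
(115/19): 115 mod 19 = 1, so (115/19) = (1/19)
reached (1/19) = 1, so the symbol is -1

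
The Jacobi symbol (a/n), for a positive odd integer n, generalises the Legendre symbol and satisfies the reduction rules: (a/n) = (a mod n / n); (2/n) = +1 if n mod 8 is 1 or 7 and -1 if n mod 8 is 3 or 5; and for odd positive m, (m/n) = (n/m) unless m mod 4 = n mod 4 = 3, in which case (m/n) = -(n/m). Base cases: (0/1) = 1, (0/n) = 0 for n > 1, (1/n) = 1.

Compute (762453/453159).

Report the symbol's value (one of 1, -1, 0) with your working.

(762453/453159): 762453 mod 453159 = 309294, so (762453/453159) = (309294/453159)
factor out 2^1: 309294 = 2^1·154647; with 453159 mod 8 = 7, (2/453159) = +1; sign now +1; continue with (154647/453159)
flip (154647/453159) -> (453159/154647): both odd, 154647 mod 4 = 3, 453159 mod 4 = 3, so the flip contributes -1; sign now -1
(453159/154647): 453159 mod 154647 = 143865, so (453159/154647) = (143865/154647)
flip (143865/154647) -> (154647/143865): both odd, 143865 mod 4 = 1, 154647 mod 4 = 3, so the flip contributes +1; sign now -1
(154647/143865): 154647 mod 143865 = 10782, so (154647/143865) = (10782/143865)
factor out 2^1: 10782 = 2^1·5391; with 143865 mod 8 = 1, (2/143865) = +1; sign now -1; continue with (5391/143865)
flip (5391/143865) -> (143865/5391): both odd, 5391 mod 4 = 3, 143865 mod 4 = 1, so the flip contributes +1; sign now -1
(143865/5391): 143865 mod 5391 = 3699, so (143865/5391) = (3699/5391)
flip (3699/5391) -> (5391/3699): both odd, 3699 mod 4 = 3, 5391 mod 4 = 3, so the flip contributes -1; sign now +1
(5391/3699): 5391 mod 3699 = 1692, so (5391/3699) = (1692/3699)
factor out 2^2: 1692 = 2^2·423; with 3699 mod 8 = 3, (2/3699) = -1; sign now +1; continue with (423/3699)
flip (423/3699) -> (3699/423): both odd, 423 mod 4 = 3, 3699 mod 4 = 3, so the flip contributes -1; sign now -1
(3699/423): 3699 mod 423 = 315, so (3699/423) = (315/423)
flip (315/423) -> (423/315): both odd, 315 mod 4 = 3, 423 mod 4 = 3, so the flip contributes -1; sign now +1
(423/315): 423 mod 315 = 108, so (423/315) = (108/315)
factor out 2^2: 108 = 2^2·27; with 315 mod 8 = 3, (2/315) = -1; sign now +1; continue with (27/315)
flip (27/315) -> (315/27): both odd, 27 mod 4 = 3, 315 mod 4 = 3, so the flip contributes -1; sign now -1
(315/27): 315 mod 27 = 18, so (315/27) = (18/27)
factor out 2^1: 18 = 2^1·9; with 27 mod 8 = 3, (2/27) = -1; sign now +1; continue with (9/27)
flip (9/27) -> (27/9): both odd, 9 mod 4 = 1, 27 mod 4 = 3, so the flip contributes +1; sign now +1
(27/9): 27 mod 9 = 0, so (27/9) = (0/9)
reached (0/9); gcd(a, n) > 1, so (0/9) = 0 and the symbol is 0

0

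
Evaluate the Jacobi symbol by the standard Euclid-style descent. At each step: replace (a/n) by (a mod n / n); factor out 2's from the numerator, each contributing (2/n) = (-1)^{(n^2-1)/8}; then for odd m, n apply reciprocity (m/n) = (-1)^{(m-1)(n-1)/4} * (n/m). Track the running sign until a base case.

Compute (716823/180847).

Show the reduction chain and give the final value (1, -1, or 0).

(716823/180847): 716823 mod 180847 = 174282, so (716823/180847) = (174282/180847)
factor out 2^1: 174282 = 2^1·87141; with 180847 mod 8 = 7, (2/180847) = +1; sign now +1; continue with (87141/180847)
flip (87141/180847) -> (180847/87141): both odd, 87141 mod 4 = 1, 180847 mod 4 = 3, so the flip contributes +1; sign now +1
(180847/87141): 180847 mod 87141 = 6565, so (180847/87141) = (6565/87141)
flip (6565/87141) -> (87141/6565): both odd, 6565 mod 4 = 1, 87141 mod 4 = 1, so the flip contributes +1; sign now +1
(87141/6565): 87141 mod 6565 = 1796, so (87141/6565) = (1796/6565)
factor out 2^2: 1796 = 2^2·449; with 6565 mod 8 = 5, (2/6565) = -1; sign now +1; continue with (449/6565)
flip (449/6565) -> (6565/449): both odd, 449 mod 4 = 1, 6565 mod 4 = 1, so the flip contributes +1; sign now +1
(6565/449): 6565 mod 449 = 279, so (6565/449) = (279/449)
flip (279/449) -> (449/279): both odd, 279 mod 4 = 3, 449 mod 4 = 1, so the flip contributes +1; sign now +1
(449/279): 449 mod 279 = 170, so (449/279) = (170/279)
factor out 2^1: 170 = 2^1·85; with 279 mod 8 = 7, (2/279) = +1; sign now +1; continue with (85/279)
flip (85/279) -> (279/85): both odd, 85 mod 4 = 1, 279 mod 4 = 3, so the flip contributes +1; sign now +1
(279/85): 279 mod 85 = 24, so (279/85) = (24/85)
factor out 2^3: 24 = 2^3·3; with 85 mod 8 = 5, (2/85) = -1; sign now -1; continue with (3/85)
flip (3/85) -> (85/3): both odd, 3 mod 4 = 3, 85 mod 4 = 1, so the flip contributes +1; sign now -1
(85/3): 85 mod 3 = 1, so (85/3) = (1/3)
reached (1/3) = 1, so the symbol is -1

-1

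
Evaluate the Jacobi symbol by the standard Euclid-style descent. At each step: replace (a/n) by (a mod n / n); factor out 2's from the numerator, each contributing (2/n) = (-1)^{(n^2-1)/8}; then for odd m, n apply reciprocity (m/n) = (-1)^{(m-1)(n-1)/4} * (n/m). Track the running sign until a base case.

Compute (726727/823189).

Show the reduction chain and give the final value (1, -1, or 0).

reciprocity: (726727/823189) = +1·(823189/726727) since 726727 mod 4 = 3, 823189 mod 4 = 1; sign now +1
(823189/726727) = (96462/726727)   [reduce mod 726727]
96462 = 2^1·48231; (2/726727) = +1 since 726727 mod 8 = 7, so (96462/726727) = (+1)^1·(48231/726727); sign now +1
reciprocity: (48231/726727) = -1·(726727/48231) since 48231 mod 4 = 3, 726727 mod 4 = 3; sign now -1
(726727/48231) = (3262/48231)   [reduce mod 48231]
3262 = 2^1·1631; (2/48231) = +1 since 48231 mod 8 = 7, so (3262/48231) = (+1)^1·(1631/48231); sign now -1
reciprocity: (1631/48231) = -1·(48231/1631) since 1631 mod 4 = 3, 48231 mod 4 = 3; sign now +1
(48231/1631) = (932/1631)   [reduce mod 1631]
932 = 2^2·233; (2/1631) = +1 since 1631 mod 8 = 7, so (932/1631) = (+1)^2·(233/1631); sign now +1
reciprocity: (233/1631) = +1·(1631/233) since 233 mod 4 = 1, 1631 mod 4 = 3; sign now +1
(1631/233) = (0/233)   [reduce mod 233]
(0/233) = 0   [gcd(a, n) > 1]; final value = 0

0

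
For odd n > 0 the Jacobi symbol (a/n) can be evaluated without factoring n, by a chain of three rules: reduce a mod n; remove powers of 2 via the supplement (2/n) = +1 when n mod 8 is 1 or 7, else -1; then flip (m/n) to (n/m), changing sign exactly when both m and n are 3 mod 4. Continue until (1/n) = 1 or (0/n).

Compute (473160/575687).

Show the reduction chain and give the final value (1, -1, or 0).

1

factor out 2^3: 473160 = 2^3·59145; with 575687 mod 8 = 7, (2/575687) = +1; sign now +1; continue with (59145/575687)
flip (59145/575687) -> (575687/59145): both odd, 59145 mod 4 = 1, 575687 mod 4 = 3, so the flip contributes +1; sign now +1
(575687/59145): 575687 mod 59145 = 43382, so (575687/59145) = (43382/59145)
factor out 2^1: 43382 = 2^1·21691; with 59145 mod 8 = 1, (2/59145) = +1; sign now +1; continue with (21691/59145)
flip (21691/59145) -> (59145/21691): both odd, 21691 mod 4 = 3, 59145 mod 4 = 1, so the flip contributes +1; sign now +1
(59145/21691): 59145 mod 21691 = 15763, so (59145/21691) = (15763/21691)
flip (15763/21691) -> (21691/15763): both odd, 15763 mod 4 = 3, 21691 mod 4 = 3, so the flip contributes -1; sign now -1
(21691/15763): 21691 mod 15763 = 5928, so (21691/15763) = (5928/15763)
factor out 2^3: 5928 = 2^3·741; with 15763 mod 8 = 3, (2/15763) = -1; sign now +1; continue with (741/15763)
flip (741/15763) -> (15763/741): both odd, 741 mod 4 = 1, 15763 mod 4 = 3, so the flip contributes +1; sign now +1
(15763/741): 15763 mod 741 = 202, so (15763/741) = (202/741)
factor out 2^1: 202 = 2^1·101; with 741 mod 8 = 5, (2/741) = -1; sign now -1; continue with (101/741)
flip (101/741) -> (741/101): both odd, 101 mod 4 = 1, 741 mod 4 = 1, so the flip contributes +1; sign now -1
(741/101): 741 mod 101 = 34, so (741/101) = (34/101)
factor out 2^1: 34 = 2^1·17; with 101 mod 8 = 5, (2/101) = -1; sign now +1; continue with (17/101)
flip (17/101) -> (101/17): both odd, 17 mod 4 = 1, 101 mod 4 = 1, so the flip contributes +1; sign now +1
(101/17): 101 mod 17 = 16, so (101/17) = (16/17)
factor out 2^4: 16 = 2^4·1; with 17 mod 8 = 1, (2/17) = +1; sign now +1; continue with (1/17)
reached (1/17) = 1, so the symbol is +1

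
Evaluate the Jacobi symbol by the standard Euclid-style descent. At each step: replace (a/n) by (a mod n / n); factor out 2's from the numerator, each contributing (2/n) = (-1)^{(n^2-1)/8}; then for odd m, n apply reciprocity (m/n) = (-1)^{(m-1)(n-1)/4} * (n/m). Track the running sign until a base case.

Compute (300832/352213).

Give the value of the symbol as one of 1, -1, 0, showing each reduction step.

1

300832 = 2^5·9401; (2/352213) = -1 since 352213 mod 8 = 5, so (300832/352213) = (-1)^5·(9401/352213); sign now -1
reciprocity: (9401/352213) = +1·(352213/9401) since 9401 mod 4 = 1, 352213 mod 4 = 1; sign now -1
(352213/9401) = (4376/9401)   [reduce mod 9401]
4376 = 2^3·547; (2/9401) = +1 since 9401 mod 8 = 1, so (4376/9401) = (+1)^3·(547/9401); sign now -1
reciprocity: (547/9401) = +1·(9401/547) since 547 mod 4 = 3, 9401 mod 4 = 1; sign now -1
(9401/547) = (102/547)   [reduce mod 547]
102 = 2^1·51; (2/547) = -1 since 547 mod 8 = 3, so (102/547) = (-1)^1·(51/547); sign now +1
reciprocity: (51/547) = -1·(547/51) since 51 mod 4 = 3, 547 mod 4 = 3; sign now -1
(547/51) = (37/51)   [reduce mod 51]
reciprocity: (37/51) = +1·(51/37) since 37 mod 4 = 1, 51 mod 4 = 3; sign now -1
(51/37) = (14/37)   [reduce mod 37]
14 = 2^1·7; (2/37) = -1 since 37 mod 8 = 5, so (14/37) = (-1)^1·(7/37); sign now +1
reciprocity: (7/37) = +1·(37/7) since 7 mod 4 = 3, 37 mod 4 = 1; sign now +1
(37/7) = (2/7)   [reduce mod 7]
2 = 2^1·1; (2/7) = +1 since 7 mod 8 = 7, so (2/7) = (+1)^1·(1/7); sign now +1
(1/7) = 1; final value = sign = +1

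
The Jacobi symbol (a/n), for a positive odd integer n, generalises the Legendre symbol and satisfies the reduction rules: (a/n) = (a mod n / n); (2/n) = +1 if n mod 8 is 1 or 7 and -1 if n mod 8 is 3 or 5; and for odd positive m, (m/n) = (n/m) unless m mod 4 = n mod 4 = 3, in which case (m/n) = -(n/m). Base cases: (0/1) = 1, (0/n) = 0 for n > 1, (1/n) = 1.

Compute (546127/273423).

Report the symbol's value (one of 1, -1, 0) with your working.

(546127/273423) = (272704/273423)   [reduce mod 273423]
272704 = 2^6·4261; (2/273423) = +1 since 273423 mod 8 = 7, so (272704/273423) = (+1)^6·(4261/273423); sign now +1
reciprocity: (4261/273423) = +1·(273423/4261) since 4261 mod 4 = 1, 273423 mod 4 = 3; sign now +1
(273423/4261) = (719/4261)   [reduce mod 4261]
reciprocity: (719/4261) = +1·(4261/719) since 719 mod 4 = 3, 4261 mod 4 = 1; sign now +1
(4261/719) = (666/719)   [reduce mod 719]
666 = 2^1·333; (2/719) = +1 since 719 mod 8 = 7, so (666/719) = (+1)^1·(333/719); sign now +1
reciprocity: (333/719) = +1·(719/333) since 333 mod 4 = 1, 719 mod 4 = 3; sign now +1
(719/333) = (53/333)   [reduce mod 333]
reciprocity: (53/333) = +1·(333/53) since 53 mod 4 = 1, 333 mod 4 = 1; sign now +1
(333/53) = (15/53)   [reduce mod 53]
reciprocity: (15/53) = +1·(53/15) since 15 mod 4 = 3, 53 mod 4 = 1; sign now +1
(53/15) = (8/15)   [reduce mod 15]
8 = 2^3·1; (2/15) = +1 since 15 mod 8 = 7, so (8/15) = (+1)^3·(1/15); sign now +1
(1/15) = 1; final value = sign = +1

1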